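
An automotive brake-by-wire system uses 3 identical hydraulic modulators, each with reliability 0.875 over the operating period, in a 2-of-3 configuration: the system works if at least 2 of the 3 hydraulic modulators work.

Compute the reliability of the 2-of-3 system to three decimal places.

R = Σ_{i=2}^{3} C(3,i) p^i (1−p)^{3−i} with p = 0.875
C(3,2)·0.875^2·0.125^1 = 0.28711
C(3,3)·0.875^3·0.125^0 = 0.66992
Sum = 0.957

0.957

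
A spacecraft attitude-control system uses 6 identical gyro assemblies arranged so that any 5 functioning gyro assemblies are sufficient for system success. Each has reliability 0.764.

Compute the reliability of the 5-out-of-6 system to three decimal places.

R = Σ_{i=5}^{6} C(6,i) p^i (1−p)^{6−i} with p = 0.764
C(6,5)·0.764^5·0.236^1 = 0.36858
C(6,6)·0.764^6·0.236^0 = 0.19887
Sum = 0.567

0.567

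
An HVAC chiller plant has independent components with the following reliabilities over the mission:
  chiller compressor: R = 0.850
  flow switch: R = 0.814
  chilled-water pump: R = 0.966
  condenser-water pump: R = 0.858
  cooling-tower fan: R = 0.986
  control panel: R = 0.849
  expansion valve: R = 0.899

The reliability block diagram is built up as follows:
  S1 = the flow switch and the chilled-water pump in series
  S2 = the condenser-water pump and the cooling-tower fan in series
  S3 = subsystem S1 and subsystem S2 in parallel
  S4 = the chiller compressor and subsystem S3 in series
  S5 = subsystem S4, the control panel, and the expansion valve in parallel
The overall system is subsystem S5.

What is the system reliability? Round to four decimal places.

Series (flow switch and chilled-water pump): 0.814000 × 0.966000 = 0.786324
Series (condenser-water pump and cooling-tower fan): 0.858000 × 0.986000 = 0.845988
Parallel ([0.786324] and [0.845988]): 1 − (1 − 0.786324)(1 − 0.845988) = 0.967091
Series (chiller compressor and [0.967091]): 0.850000 × 0.967091 = 0.822027
Parallel ([0.822027], control panel, and expansion valve): 1 − (1 − 0.822027)(1 − 0.849000)(1 − 0.899000) = 0.9973

0.9973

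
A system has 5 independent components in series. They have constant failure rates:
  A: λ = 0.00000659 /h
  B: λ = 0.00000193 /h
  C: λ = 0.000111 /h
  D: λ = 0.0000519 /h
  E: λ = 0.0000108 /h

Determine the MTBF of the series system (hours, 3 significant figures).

Series of exponential components: λ_sys = Σ λ_i
λ_sys = 0.00000659 + 0.00000193 + 0.000111 + 0.0000519 + 0.0000108 = 1.8222e-04 /h
MTBF = 1 / λ_sys = 5490 h

5490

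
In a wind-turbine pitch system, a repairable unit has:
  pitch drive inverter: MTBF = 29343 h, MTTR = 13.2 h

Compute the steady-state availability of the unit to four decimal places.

0.9996

A(pitch drive inverter) = MTBF/(MTBF+MTTR) = 29343/(29343+13.2) = 0.9996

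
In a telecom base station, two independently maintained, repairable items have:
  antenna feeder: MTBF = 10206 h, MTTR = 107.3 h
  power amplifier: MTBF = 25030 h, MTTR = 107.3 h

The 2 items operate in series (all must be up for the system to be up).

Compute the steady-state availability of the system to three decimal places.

0.985

A(antenna feeder) = MTBF/(MTBF+MTTR) = 10206/(10206+107.3) = 0.989596
A(power amplifier) = MTBF/(MTBF+MTTR) = 25030/(25030+107.3) = 0.995731
Series availability: 0.989596 × 0.995731 = 0.985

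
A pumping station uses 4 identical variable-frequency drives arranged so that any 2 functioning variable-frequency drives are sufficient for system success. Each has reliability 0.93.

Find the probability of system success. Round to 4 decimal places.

0.9987

R = Σ_{i=2}^{4} C(4,i) p^i (1−p)^{4−i} with p = 0.93
C(4,2)·0.93^2·0.07^2 = 0.025428
C(4,3)·0.93^3·0.07^1 = 0.225220
C(4,4)·0.93^4·0.07^0 = 0.748052
Sum = 0.9987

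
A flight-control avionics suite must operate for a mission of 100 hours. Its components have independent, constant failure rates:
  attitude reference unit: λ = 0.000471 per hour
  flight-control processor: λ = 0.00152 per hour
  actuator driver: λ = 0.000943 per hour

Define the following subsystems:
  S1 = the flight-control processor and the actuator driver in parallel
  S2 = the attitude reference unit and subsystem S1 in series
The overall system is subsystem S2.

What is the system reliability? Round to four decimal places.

R(attitude reference unit) = exp(−0.000471 × 100) = 0.953992
R(flight-control processor) = exp(−0.00152 × 100) = 0.858988
R(actuator driver) = exp(−0.000943 × 100) = 0.910010
Parallel (flight-control processor and actuator driver): 1 − (1 − 0.858988)(1 − 0.910010) = 0.987310
Series (attitude reference unit and [0.987310]): 0.953992 × 0.987310 = 0.9419

0.9419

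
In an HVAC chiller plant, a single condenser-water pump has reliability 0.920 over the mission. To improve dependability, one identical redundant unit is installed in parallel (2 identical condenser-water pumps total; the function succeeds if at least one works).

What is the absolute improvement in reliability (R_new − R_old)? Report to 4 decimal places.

0.0736

R_before = 0.920
R_after = 1 − (1 − 0.920)^2 = 0.9936
ΔR = 0.9936 − 0.920 = 0.0736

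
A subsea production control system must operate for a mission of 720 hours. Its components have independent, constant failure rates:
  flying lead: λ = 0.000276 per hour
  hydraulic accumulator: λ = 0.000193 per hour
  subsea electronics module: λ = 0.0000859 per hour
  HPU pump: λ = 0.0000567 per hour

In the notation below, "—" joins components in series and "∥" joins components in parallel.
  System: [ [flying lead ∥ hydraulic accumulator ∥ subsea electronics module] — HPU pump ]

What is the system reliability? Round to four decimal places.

R(flying lead) = exp(−0.000276 × 720) = 0.819779
R(hydraulic accumulator) = exp(−0.000193 × 720) = 0.870263
R(subsea electronics module) = exp(−0.0000859 × 720) = 0.940026
R(HPU pump) = exp(−0.0000567 × 720) = 0.959998
Parallel (flying lead, hydraulic accumulator, and subsea electronics module): 1 − (1 − 0.819779)(1 − 0.870263)(1 − 0.940026) = 0.998598
Series ([0.998598] and HPU pump): 0.998598 × 0.959998 = 0.9587

0.9587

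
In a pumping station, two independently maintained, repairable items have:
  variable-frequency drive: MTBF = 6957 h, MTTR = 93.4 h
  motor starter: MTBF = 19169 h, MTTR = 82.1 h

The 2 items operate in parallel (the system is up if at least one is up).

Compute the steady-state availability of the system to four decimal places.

A(variable-frequency drive) = MTBF/(MTBF+MTTR) = 6957/(6957+93.4) = 0.986753
A(motor starter) = MTBF/(MTBF+MTTR) = 19169/(19169+82.1) = 0.995735
Parallel availability: 1 − (1 − 0.986753)(1 − 0.995735) = 0.9999

0.9999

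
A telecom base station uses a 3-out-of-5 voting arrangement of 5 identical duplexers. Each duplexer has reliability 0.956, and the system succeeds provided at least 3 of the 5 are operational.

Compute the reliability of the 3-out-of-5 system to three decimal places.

0.999

R = Σ_{i=3}^{5} C(5,i) p^i (1−p)^{5−i} with p = 0.956
C(5,3)·0.956^3·0.044^2 = 0.01692
C(5,4)·0.956^4·0.044^1 = 0.18376
C(5,5)·0.956^5·0.044^0 = 0.79853
Sum = 0.999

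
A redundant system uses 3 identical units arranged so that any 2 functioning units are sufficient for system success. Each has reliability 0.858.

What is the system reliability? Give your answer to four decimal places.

R = Σ_{i=2}^{3} C(3,i) p^i (1−p)^{3−i} with p = 0.858
C(3,2)·0.858^2·0.142^1 = 0.313606
C(3,3)·0.858^3·0.142^0 = 0.631629
Sum = 0.9452

0.9452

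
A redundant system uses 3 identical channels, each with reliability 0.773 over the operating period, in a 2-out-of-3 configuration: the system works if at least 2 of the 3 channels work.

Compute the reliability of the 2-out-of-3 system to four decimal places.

R = Σ_{i=2}^{3} C(3,i) p^i (1−p)^{3−i} with p = 0.773
C(3,2)·0.773^2·0.227^1 = 0.406917
C(3,3)·0.773^3·0.227^0 = 0.461890
Sum = 0.8688

0.8688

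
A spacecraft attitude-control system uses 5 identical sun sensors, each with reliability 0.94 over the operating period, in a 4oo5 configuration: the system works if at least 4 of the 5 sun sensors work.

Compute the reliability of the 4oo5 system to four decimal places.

0.9681

R = Σ_{i=4}^{5} C(5,i) p^i (1−p)^{5−i} with p = 0.94
C(5,4)·0.94^4·0.06^1 = 0.234225
C(5,5)·0.94^5·0.06^0 = 0.733904
Sum = 0.9681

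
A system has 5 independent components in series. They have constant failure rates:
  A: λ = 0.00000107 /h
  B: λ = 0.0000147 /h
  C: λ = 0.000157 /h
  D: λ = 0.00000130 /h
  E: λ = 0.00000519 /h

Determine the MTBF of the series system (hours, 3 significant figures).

Series of exponential components: λ_sys = Σ λ_i
λ_sys = 0.00000107 + 0.0000147 + 0.000157 + 0.00000130 + 0.00000519 = 1.7926e-04 /h
MTBF = 1 / λ_sys = 5580 h

5580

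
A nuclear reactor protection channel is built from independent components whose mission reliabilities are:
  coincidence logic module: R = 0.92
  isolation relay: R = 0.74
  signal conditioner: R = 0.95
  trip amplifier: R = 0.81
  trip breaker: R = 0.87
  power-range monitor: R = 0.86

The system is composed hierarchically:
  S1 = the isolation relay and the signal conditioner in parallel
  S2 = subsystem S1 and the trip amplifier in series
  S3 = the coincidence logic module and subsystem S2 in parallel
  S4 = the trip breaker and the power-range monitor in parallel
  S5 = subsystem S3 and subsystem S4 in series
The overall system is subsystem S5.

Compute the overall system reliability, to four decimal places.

0.9660

Parallel (isolation relay and signal conditioner): 1 − (1 − 0.740000)(1 − 0.950000) = 0.987000
Series ([0.987000] and trip amplifier): 0.987000 × 0.810000 = 0.799470
Parallel (coincidence logic module and [0.799470]): 1 − (1 − 0.920000)(1 − 0.799470) = 0.983958
Parallel (trip breaker and power-range monitor): 1 − (1 − 0.870000)(1 − 0.860000) = 0.981800
Series ([0.983958] and [0.981800]): 0.983958 × 0.981800 = 0.9660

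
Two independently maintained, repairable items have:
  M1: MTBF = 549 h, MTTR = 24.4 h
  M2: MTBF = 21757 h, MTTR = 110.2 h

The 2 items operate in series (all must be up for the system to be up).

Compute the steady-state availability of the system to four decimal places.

A(M1) = MTBF/(MTBF+MTTR) = 549/(549+24.4) = 0.957447
A(M2) = MTBF/(MTBF+MTTR) = 21757/(21757+110.2) = 0.994960
Series availability: 0.957447 × 0.994960 = 0.9526

0.9526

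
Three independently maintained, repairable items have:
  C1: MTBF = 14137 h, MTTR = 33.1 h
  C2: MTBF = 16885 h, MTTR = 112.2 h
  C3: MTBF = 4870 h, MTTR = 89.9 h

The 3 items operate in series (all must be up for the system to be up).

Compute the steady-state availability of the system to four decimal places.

0.9731

A(C1) = MTBF/(MTBF+MTTR) = 14137/(14137+33.1) = 0.997664
A(C2) = MTBF/(MTBF+MTTR) = 16885/(16885+112.2) = 0.993399
A(C3) = MTBF/(MTBF+MTTR) = 4870/(4870+89.9) = 0.981875
Series availability: 0.997664 × 0.993399 × 0.981875 = 0.9731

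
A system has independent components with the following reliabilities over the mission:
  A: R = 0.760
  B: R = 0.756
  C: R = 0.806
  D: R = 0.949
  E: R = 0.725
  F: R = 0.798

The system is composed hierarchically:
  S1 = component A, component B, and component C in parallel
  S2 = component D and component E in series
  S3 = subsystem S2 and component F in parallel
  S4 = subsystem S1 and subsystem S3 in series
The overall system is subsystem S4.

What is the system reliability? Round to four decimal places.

Parallel (A, B, and C): 1 − (1 − 0.760000)(1 − 0.756000)(1 − 0.806000) = 0.988639
Series (D and E): 0.949000 × 0.725000 = 0.688025
Parallel ([0.688025] and F): 1 − (1 − 0.688025)(1 − 0.798000) = 0.936981
Series ([0.988639] and [0.936981]): 0.988639 × 0.936981 = 0.9263

0.9263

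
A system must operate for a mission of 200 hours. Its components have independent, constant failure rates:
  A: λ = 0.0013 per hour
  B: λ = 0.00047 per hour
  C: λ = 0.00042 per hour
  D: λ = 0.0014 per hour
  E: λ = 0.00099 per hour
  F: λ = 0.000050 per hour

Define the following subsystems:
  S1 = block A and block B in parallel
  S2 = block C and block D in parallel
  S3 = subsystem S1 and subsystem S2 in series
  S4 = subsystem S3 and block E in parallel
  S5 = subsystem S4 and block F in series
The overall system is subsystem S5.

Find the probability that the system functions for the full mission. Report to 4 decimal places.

R(A) = exp(−0.0013 × 200) = 0.771052
R(B) = exp(−0.00047 × 200) = 0.910283
R(C) = exp(−0.00042 × 200) = 0.919431
R(D) = exp(−0.0014 × 200) = 0.755784
R(E) = exp(−0.00099 × 200) = 0.820370
R(F) = exp(−0.000050 × 200) = 0.990050
Parallel (A and B): 1 − (1 − 0.771052)(1 − 0.910283) = 0.979459
Parallel (C and D): 1 − (1 − 0.919431)(1 − 0.755784) = 0.980324
Series ([0.979459] and [0.980324]): 0.979459 × 0.980324 = 0.960187
Parallel ([0.960187] and E): 1 − (1 − 0.960187)(1 − 0.820370) = 0.992848
Series ([0.992848] and F): 0.992848 × 0.990050 = 0.9830

0.9830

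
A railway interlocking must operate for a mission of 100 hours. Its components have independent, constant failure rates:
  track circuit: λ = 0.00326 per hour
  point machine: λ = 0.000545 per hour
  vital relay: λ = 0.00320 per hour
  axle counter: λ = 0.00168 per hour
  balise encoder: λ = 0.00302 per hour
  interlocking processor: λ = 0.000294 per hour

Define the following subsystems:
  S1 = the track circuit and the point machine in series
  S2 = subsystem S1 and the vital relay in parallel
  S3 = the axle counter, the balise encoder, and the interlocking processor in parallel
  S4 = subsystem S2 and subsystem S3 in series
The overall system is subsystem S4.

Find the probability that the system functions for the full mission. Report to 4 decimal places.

R(track circuit) = exp(−0.00326 × 100) = 0.721805
R(point machine) = exp(−0.000545 × 100) = 0.946959
R(vital relay) = exp(−0.00320 × 100) = 0.726149
R(axle counter) = exp(−0.00168 × 100) = 0.845354
R(balise encoder) = exp(−0.00302 × 100) = 0.739338
R(interlocking processor) = exp(−0.000294 × 100) = 0.971028
Series (track circuit and point machine): 0.721805 × 0.946959 = 0.683520
Parallel ([0.683520] and vital relay): 1 − (1 − 0.683520)(1 − 0.726149) = 0.913332
Parallel (axle counter, balise encoder, and interlocking processor): 1 − (1 − 0.845354)(1 − 0.739338)(1 − 0.971028) = 0.998832
Series ([0.913332] and [0.998832]): 0.913332 × 0.998832 = 0.9123

0.9123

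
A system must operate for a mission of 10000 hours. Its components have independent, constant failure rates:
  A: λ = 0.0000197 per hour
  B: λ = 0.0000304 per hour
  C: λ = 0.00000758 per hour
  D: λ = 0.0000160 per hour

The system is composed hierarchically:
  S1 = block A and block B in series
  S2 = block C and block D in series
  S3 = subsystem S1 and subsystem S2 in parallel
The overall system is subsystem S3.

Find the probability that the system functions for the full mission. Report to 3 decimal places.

R(A) = exp(−0.0000197 × 10000) = 0.82119
R(B) = exp(−0.0000304 × 10000) = 0.73786
R(C) = exp(−0.00000758 × 10000) = 0.92700
R(D) = exp(−0.0000160 × 10000) = 0.85214
Series (A and B): 0.82119 × 0.73786 = 0.60592
Series (C and D): 0.92700 × 0.85214 = 0.78993
Parallel ([0.60592] and [0.78993]): 1 − (1 − 0.60592)(1 − 0.78993) = 0.917

0.917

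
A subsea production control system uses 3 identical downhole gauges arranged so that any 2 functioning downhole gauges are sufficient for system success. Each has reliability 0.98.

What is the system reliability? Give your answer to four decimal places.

R = Σ_{i=2}^{3} C(3,i) p^i (1−p)^{3−i} with p = 0.98
C(3,2)·0.98^2·0.02^1 = 0.057624
C(3,3)·0.98^3·0.02^0 = 0.941192
Sum = 0.9988

0.9988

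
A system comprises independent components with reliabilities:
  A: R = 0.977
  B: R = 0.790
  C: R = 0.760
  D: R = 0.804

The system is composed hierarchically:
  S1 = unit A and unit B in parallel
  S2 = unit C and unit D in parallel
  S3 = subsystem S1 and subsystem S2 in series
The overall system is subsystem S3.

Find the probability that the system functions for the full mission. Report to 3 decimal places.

0.948

Parallel (A and B): 1 − (1 − 0.97700)(1 − 0.79000) = 0.99517
Parallel (C and D): 1 − (1 − 0.76000)(1 − 0.80400) = 0.95296
Series ([0.99517] and [0.95296]): 0.99517 × 0.95296 = 0.948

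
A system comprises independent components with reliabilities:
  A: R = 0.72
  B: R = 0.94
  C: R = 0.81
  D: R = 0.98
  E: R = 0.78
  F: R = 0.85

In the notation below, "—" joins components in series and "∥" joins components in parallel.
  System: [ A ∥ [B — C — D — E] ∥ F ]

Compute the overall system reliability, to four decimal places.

Series (B, C, D, and E): 0.940000 × 0.810000 × 0.980000 × 0.780000 = 0.582014
Parallel (A, [0.582014], and F): 1 − (1 − 0.720000)(1 − 0.582014)(1 − 0.850000) = 0.9824

0.9824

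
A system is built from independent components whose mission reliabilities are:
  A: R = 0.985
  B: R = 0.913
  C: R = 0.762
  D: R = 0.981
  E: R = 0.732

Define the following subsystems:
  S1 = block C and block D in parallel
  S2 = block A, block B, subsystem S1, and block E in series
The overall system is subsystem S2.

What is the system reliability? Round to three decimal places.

0.655

Parallel (C and D): 1 − (1 − 0.76200)(1 − 0.98100) = 0.99548
Series (A, B, [0.99548], and E): 0.98500 × 0.91300 × 0.99548 × 0.73200 = 0.655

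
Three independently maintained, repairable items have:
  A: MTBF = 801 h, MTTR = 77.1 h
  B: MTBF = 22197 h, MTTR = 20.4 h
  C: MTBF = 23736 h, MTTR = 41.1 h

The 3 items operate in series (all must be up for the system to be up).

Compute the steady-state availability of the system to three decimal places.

0.910

A(A) = MTBF/(MTBF+MTTR) = 801/(801+77.1) = 0.912197
A(B) = MTBF/(MTBF+MTTR) = 22197/(22197+20.4) = 0.999082
A(C) = MTBF/(MTBF+MTTR) = 23736/(23736+41.1) = 0.998271
Series availability: 0.912197 × 0.999082 × 0.998271 = 0.910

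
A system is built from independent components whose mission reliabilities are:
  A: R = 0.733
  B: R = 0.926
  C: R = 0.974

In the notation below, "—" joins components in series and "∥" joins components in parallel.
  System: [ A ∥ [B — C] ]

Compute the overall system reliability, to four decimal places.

0.9738

Series (B and C): 0.926000 × 0.974000 = 0.901924
Parallel (A and [0.901924]): 1 − (1 − 0.733000)(1 − 0.901924) = 0.9738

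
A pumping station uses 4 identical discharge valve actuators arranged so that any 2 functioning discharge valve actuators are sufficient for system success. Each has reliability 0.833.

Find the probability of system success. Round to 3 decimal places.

0.984

R = Σ_{i=2}^{4} C(4,i) p^i (1−p)^{4−i} with p = 0.833
C(4,2)·0.833^2·0.167^2 = 0.11611
C(4,3)·0.833^3·0.167^1 = 0.38611
C(4,4)·0.833^4·0.167^0 = 0.48148
Sum = 0.984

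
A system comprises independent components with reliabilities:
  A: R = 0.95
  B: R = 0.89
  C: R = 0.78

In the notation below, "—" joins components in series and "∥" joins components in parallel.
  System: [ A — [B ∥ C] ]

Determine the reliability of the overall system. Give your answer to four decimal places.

0.9270

Parallel (B and C): 1 − (1 − 0.890000)(1 − 0.780000) = 0.975800
Series (A and [0.975800]): 0.950000 × 0.975800 = 0.9270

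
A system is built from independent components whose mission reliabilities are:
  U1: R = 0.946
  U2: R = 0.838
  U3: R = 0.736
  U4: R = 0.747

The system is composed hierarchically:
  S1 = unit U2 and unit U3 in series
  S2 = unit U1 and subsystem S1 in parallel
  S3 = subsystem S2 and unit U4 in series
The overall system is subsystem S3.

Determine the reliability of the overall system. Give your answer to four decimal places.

0.7315

Series (U2 and U3): 0.838000 × 0.736000 = 0.616768
Parallel (U1 and [0.616768]): 1 − (1 − 0.946000)(1 − 0.616768) = 0.979305
Series ([0.979305] and U4): 0.979305 × 0.747000 = 0.7315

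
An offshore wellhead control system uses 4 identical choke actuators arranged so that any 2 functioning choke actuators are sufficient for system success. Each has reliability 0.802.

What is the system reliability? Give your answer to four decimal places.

R = Σ_{i=2}^{4} C(4,i) p^i (1−p)^{4−i} with p = 0.802
C(4,2)·0.802^2·0.198^2 = 0.151297
C(4,3)·0.802^3·0.198^1 = 0.408553
C(4,4)·0.802^4·0.198^0 = 0.413711
Sum = 0.9736

0.9736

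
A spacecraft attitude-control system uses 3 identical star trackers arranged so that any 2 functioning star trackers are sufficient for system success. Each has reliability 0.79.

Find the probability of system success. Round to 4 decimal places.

R = Σ_{i=2}^{3} C(3,i) p^i (1−p)^{3−i} with p = 0.79
C(3,2)·0.79^2·0.21^1 = 0.393183
C(3,3)·0.79^3·0.21^0 = 0.493039
Sum = 0.8862

0.8862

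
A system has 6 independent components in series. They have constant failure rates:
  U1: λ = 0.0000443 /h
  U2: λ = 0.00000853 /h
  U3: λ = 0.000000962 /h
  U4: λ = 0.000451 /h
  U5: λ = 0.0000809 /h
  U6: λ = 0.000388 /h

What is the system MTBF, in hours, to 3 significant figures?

1030

Series of exponential components: λ_sys = Σ λ_i
λ_sys = 0.0000443 + 0.00000853 + 0.000000962 + 0.000451 + 0.0000809 + 0.000388 = 9.7369e-04 /h
MTBF = 1 / λ_sys = 1030 h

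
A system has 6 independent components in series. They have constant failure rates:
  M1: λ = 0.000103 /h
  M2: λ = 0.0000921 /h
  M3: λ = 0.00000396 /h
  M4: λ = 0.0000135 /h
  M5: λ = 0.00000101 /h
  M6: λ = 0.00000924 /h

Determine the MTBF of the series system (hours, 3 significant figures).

4490

Series of exponential components: λ_sys = Σ λ_i
λ_sys = 0.000103 + 0.0000921 + 0.00000396 + 0.0000135 + 0.00000101 + 0.00000924 = 2.2281e-04 /h
MTBF = 1 / λ_sys = 4490 h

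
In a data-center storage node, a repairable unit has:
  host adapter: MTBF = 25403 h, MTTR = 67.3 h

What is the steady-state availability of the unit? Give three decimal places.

0.997

A(host adapter) = MTBF/(MTBF+MTTR) = 25403/(25403+67.3) = 0.997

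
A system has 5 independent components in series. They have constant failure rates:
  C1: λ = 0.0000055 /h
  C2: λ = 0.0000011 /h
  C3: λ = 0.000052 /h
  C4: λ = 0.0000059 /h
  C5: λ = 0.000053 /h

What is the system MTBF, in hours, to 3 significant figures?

Series of exponential components: λ_sys = Σ λ_i
λ_sys = 0.0000055 + 0.0000011 + 0.000052 + 0.0000059 + 0.000053 = 1.1750e-04 /h
MTBF = 1 / λ_sys = 8510 h

8510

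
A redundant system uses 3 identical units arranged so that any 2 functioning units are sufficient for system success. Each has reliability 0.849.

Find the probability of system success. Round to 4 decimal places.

0.9385

R = Σ_{i=2}^{3} C(3,i) p^i (1−p)^{3−i} with p = 0.849
C(3,2)·0.849^2·0.151^1 = 0.326523
C(3,3)·0.849^3·0.151^0 = 0.611960
Sum = 0.9385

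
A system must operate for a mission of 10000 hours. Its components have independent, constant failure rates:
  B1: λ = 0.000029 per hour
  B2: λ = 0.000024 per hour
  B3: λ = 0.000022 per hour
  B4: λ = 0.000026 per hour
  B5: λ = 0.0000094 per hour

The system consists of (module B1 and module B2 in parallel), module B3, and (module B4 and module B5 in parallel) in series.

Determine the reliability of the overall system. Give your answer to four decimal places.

0.7438

R(B1) = exp(−0.000029 × 10000) = 0.748264
R(B2) = exp(−0.000024 × 10000) = 0.786628
R(B3) = exp(−0.000022 × 10000) = 0.802519
R(B4) = exp(−0.000026 × 10000) = 0.771052
R(B5) = exp(−0.0000094 × 10000) = 0.910283
Parallel (B1 and B2): 1 − (1 − 0.748264)(1 − 0.786628) = 0.946287
Parallel (B4 and B5): 1 − (1 − 0.771052)(1 − 0.910283) = 0.979459
Series ([0.946287], B3, and [0.979459]): 0.946287 × 0.802519 × 0.979459 = 0.7438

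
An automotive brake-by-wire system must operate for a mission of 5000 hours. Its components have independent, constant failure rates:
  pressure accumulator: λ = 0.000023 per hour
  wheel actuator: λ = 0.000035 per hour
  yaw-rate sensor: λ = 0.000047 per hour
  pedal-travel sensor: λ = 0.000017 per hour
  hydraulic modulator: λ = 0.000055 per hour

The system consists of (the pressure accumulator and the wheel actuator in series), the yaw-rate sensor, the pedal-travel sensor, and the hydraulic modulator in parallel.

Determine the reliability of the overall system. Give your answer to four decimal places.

0.9990

R(pressure accumulator) = exp(−0.000023 × 5000) = 0.891366
R(wheel actuator) = exp(−0.000035 × 5000) = 0.839457
R(yaw-rate sensor) = exp(−0.000047 × 5000) = 0.790571
R(pedal-travel sensor) = exp(−0.000017 × 5000) = 0.918512
R(hydraulic modulator) = exp(−0.000055 × 5000) = 0.759572
Series (pressure accumulator and wheel actuator): 0.891366 × 0.839457 = 0.748263
Parallel ([0.748263], yaw-rate sensor, pedal-travel sensor, and hydraulic modulator): 1 − (1 − 0.748263)(1 − 0.790571)(1 − 0.918512)(1 − 0.759572) = 0.9990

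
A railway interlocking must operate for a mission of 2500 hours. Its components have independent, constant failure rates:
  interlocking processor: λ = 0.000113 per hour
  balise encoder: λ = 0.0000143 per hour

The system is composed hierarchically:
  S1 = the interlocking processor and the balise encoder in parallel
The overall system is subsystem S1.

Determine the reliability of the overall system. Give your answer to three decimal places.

0.991

R(interlocking processor) = exp(−0.000113 × 2500) = 0.75390
R(balise encoder) = exp(−0.0000143 × 2500) = 0.96488
Parallel (interlocking processor and balise encoder): 1 − (1 − 0.75390)(1 − 0.96488) = 0.991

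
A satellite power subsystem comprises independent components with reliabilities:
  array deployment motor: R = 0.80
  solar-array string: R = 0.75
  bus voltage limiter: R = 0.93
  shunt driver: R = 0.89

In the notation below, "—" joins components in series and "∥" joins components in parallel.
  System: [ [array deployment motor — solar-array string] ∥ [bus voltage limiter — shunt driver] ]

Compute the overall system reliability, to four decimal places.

0.9311

Series (array deployment motor and solar-array string): 0.800000 × 0.750000 = 0.600000
Series (bus voltage limiter and shunt driver): 0.930000 × 0.890000 = 0.827700
Parallel ([0.600000] and [0.827700]): 1 − (1 − 0.600000)(1 − 0.827700) = 0.9311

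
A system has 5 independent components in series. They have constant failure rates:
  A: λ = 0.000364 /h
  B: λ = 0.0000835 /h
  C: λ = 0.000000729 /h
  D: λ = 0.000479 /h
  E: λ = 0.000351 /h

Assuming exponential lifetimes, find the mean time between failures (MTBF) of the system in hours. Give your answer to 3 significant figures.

782

Series of exponential components: λ_sys = Σ λ_i
λ_sys = 0.000364 + 0.0000835 + 0.000000729 + 0.000479 + 0.000351 = 1.2782e-03 /h
MTBF = 1 / λ_sys = 782 h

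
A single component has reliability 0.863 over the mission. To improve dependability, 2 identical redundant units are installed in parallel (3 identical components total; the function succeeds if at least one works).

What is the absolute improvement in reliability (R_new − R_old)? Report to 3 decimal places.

0.134

R_before = 0.863
R_after = 1 − (1 − 0.863)^3 = 0.997
ΔR = 0.997 − 0.863 = 0.134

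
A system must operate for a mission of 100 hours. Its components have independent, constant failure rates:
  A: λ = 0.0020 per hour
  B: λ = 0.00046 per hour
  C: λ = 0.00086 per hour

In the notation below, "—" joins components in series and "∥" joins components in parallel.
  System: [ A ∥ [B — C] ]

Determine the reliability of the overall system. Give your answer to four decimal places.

R(A) = exp(−0.0020 × 100) = 0.818731
R(B) = exp(−0.00046 × 100) = 0.955042
R(C) = exp(−0.00086 × 100) = 0.917594
Series (B and C): 0.955042 × 0.917594 = 0.876341
Parallel (A and [0.876341]): 1 − (1 − 0.818731)(1 − 0.876341) = 0.9776

0.9776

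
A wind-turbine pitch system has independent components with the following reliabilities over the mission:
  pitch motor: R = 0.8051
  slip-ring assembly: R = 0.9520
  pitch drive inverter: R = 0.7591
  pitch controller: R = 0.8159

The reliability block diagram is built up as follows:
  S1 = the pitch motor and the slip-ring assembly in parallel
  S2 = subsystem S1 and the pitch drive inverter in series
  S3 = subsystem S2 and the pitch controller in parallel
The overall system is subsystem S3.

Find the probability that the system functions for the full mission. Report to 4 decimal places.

Parallel (pitch motor and slip-ring assembly): 1 − (1 − 0.805100)(1 − 0.952000) = 0.990645
Series ([0.990645] and pitch drive inverter): 0.990645 × 0.759100 = 0.751999
Parallel ([0.751999] and pitch controller): 1 − (1 − 0.751999)(1 − 0.815900) = 0.9543

0.9543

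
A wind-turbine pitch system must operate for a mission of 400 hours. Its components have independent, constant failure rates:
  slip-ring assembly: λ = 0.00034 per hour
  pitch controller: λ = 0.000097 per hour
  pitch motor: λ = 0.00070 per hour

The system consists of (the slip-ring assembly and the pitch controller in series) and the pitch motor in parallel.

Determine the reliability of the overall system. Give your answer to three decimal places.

R(slip-ring assembly) = exp(−0.00034 × 400) = 0.87284
R(pitch controller) = exp(−0.000097 × 400) = 0.96194
R(pitch motor) = exp(−0.00070 × 400) = 0.75578
Series (slip-ring assembly and pitch controller): 0.87284 × 0.96194 = 0.83962
Parallel ([0.83962] and pitch motor): 1 − (1 − 0.83962)(1 − 0.75578) = 0.961

0.961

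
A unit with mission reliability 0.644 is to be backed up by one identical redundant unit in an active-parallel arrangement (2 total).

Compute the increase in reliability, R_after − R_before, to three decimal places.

R_before = 0.644
R_after = 1 − (1 − 0.644)^2 = 0.873
ΔR = 0.873 − 0.644 = 0.229

0.229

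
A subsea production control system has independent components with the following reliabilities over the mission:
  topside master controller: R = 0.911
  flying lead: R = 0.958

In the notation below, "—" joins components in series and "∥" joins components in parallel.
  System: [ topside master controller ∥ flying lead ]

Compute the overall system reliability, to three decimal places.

Parallel (topside master controller and flying lead): 1 − (1 − 0.91100)(1 − 0.95800) = 0.996

0.996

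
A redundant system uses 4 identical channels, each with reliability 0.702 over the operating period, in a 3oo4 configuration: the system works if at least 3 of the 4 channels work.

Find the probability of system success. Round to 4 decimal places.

0.6552

R = Σ_{i=3}^{4} C(4,i) p^i (1−p)^{4−i} with p = 0.702
C(4,3)·0.702^3·0.298^1 = 0.412371
C(4,4)·0.702^4·0.298^0 = 0.242856
Sum = 0.6552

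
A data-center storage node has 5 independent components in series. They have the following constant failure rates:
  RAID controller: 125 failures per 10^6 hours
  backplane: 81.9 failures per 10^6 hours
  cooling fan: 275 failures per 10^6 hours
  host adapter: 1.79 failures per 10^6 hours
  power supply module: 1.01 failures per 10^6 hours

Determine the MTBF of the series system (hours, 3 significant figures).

2060

Series of exponential components: λ_sys = Σ λ_i
λ_sys = 0.000125 + 0.0000819 + 0.000275 + 0.00000179 + 0.00000101 = 4.8470e-04 /h
MTBF = 1 / λ_sys = 2060 h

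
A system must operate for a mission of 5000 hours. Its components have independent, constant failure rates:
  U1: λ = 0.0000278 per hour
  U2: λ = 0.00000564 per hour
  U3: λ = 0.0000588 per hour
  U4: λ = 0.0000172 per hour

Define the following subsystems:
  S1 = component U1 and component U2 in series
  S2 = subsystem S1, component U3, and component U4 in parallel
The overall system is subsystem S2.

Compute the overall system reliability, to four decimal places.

R(U1) = exp(−0.0000278 × 5000) = 0.870228
R(U2) = exp(−0.00000564 × 5000) = 0.972194
R(U3) = exp(−0.0000588 × 5000) = 0.745276
R(U4) = exp(−0.0000172 × 5000) = 0.917594
Series (U1 and U2): 0.870228 × 0.972194 = 0.846030
Parallel ([0.846030], U3, and U4): 1 − (1 − 0.846030)(1 − 0.745276)(1 − 0.917594) = 0.9968

0.9968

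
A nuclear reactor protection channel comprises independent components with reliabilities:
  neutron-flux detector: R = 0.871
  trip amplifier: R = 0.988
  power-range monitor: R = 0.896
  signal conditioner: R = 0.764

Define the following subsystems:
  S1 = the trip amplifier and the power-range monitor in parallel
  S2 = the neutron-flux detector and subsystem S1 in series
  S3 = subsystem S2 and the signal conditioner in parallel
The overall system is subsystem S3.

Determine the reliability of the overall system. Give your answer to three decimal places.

0.969

Parallel (trip amplifier and power-range monitor): 1 − (1 − 0.98800)(1 − 0.89600) = 0.99875
Series (neutron-flux detector and [0.99875]): 0.87100 × 0.99875 = 0.86991
Parallel ([0.86991] and signal conditioner): 1 − (1 − 0.86991)(1 − 0.76400) = 0.969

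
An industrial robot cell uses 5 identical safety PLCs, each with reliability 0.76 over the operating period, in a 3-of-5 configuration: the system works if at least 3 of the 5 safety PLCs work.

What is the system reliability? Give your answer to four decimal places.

R = Σ_{i=3}^{5} C(5,i) p^i (1−p)^{5−i} with p = 0.76
C(5,3)·0.76^3·0.24^2 = 0.252850
C(5,4)·0.76^4·0.24^1 = 0.400346
C(5,5)·0.76^5·0.24^0 = 0.253553
Sum = 0.9067

0.9067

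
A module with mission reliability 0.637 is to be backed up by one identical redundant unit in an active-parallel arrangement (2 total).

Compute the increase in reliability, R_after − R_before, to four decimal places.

R_before = 0.637
R_after = 1 − (1 − 0.637)^2 = 0.8682
ΔR = 0.8682 − 0.637 = 0.2312

0.2312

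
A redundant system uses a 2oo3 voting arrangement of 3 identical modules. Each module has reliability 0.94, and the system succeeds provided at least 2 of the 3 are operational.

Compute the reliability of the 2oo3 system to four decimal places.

0.9896

R = Σ_{i=2}^{3} C(3,i) p^i (1−p)^{3−i} with p = 0.94
C(3,2)·0.94^2·0.06^1 = 0.159048
C(3,3)·0.94^3·0.06^0 = 0.830584
Sum = 0.9896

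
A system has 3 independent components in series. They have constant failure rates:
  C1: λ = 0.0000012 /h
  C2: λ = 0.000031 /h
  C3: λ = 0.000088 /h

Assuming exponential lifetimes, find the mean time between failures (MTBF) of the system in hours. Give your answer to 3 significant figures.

8320

Series of exponential components: λ_sys = Σ λ_i
λ_sys = 0.0000012 + 0.000031 + 0.000088 = 1.2020e-04 /h
MTBF = 1 / λ_sys = 8320 h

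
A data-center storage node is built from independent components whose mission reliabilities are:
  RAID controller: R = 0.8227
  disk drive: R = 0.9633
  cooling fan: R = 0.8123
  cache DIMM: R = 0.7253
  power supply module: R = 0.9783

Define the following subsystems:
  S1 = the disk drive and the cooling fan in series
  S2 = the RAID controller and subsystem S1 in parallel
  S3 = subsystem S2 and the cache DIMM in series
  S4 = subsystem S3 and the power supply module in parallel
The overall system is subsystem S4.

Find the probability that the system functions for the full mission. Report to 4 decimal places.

0.9934

Series (disk drive and cooling fan): 0.963300 × 0.812300 = 0.782489
Parallel (RAID controller and [0.782489]): 1 − (1 − 0.822700)(1 − 0.782489) = 0.961435
Series ([0.961435] and cache DIMM): 0.961435 × 0.725300 = 0.697329
Parallel ([0.697329] and power supply module): 1 − (1 − 0.697329)(1 − 0.978300) = 0.9934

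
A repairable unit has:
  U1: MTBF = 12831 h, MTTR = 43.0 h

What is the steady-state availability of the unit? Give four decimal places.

0.9967

A(U1) = MTBF/(MTBF+MTTR) = 12831/(12831+43.0) = 0.9967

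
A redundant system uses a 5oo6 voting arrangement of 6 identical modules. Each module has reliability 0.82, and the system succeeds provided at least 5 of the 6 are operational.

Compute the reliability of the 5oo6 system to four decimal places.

R = Σ_{i=5}^{6} C(6,i) p^i (1−p)^{6−i} with p = 0.82
C(6,5)·0.82^5·0.18^1 = 0.400399
C(6,6)·0.82^6·0.18^0 = 0.304007
Sum = 0.7044

0.7044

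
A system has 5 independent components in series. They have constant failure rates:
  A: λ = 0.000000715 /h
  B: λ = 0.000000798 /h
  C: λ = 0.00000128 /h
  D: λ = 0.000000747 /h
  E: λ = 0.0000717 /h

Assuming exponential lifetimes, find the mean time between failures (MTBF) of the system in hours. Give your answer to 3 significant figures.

13300

Series of exponential components: λ_sys = Σ λ_i
λ_sys = 0.000000715 + 0.000000798 + 0.00000128 + 0.000000747 + 0.0000717 = 7.5240e-05 /h
MTBF = 1 / λ_sys = 13300 h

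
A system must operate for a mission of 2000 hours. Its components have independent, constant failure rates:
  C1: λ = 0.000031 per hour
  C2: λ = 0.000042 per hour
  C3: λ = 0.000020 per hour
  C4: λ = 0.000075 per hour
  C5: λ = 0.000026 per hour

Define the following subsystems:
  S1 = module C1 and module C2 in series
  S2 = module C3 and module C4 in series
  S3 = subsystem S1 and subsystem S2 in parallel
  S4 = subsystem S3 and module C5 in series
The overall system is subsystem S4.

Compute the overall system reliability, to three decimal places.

R(C1) = exp(−0.000031 × 2000) = 0.93988
R(C2) = exp(−0.000042 × 2000) = 0.91943
R(C3) = exp(−0.000020 × 2000) = 0.96079
R(C4) = exp(−0.000075 × 2000) = 0.86071
R(C5) = exp(−0.000026 × 2000) = 0.94933
Series (C1 and C2): 0.93988 × 0.91943 = 0.86415
Series (C3 and C4): 0.96079 × 0.86071 = 0.82696
Parallel ([0.86415] and [0.82696]): 1 − (1 − 0.86415)(1 − 0.82696) = 0.97649
Series ([0.97649] and C5): 0.97649 × 0.94933 = 0.927

0.927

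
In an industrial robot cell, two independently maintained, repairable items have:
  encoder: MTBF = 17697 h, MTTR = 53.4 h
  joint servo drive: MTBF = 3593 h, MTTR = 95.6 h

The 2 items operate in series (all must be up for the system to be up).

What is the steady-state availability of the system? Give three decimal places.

0.971

A(encoder) = MTBF/(MTBF+MTTR) = 17697/(17697+53.4) = 0.996992
A(joint servo drive) = MTBF/(MTBF+MTTR) = 3593/(3593+95.6) = 0.974082
Series availability: 0.996992 × 0.974082 = 0.971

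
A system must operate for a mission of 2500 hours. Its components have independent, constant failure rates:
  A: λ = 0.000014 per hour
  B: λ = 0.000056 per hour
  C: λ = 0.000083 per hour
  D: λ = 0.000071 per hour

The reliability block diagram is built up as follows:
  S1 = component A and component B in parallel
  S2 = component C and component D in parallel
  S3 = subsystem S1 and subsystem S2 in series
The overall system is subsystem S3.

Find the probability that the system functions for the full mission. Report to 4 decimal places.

R(A) = exp(−0.000014 × 2500) = 0.965605
R(B) = exp(−0.000056 × 2500) = 0.869358
R(C) = exp(−0.000083 × 2500) = 0.812613
R(D) = exp(−0.000071 × 2500) = 0.837361
Parallel (A and B): 1 − (1 − 0.965605)(1 − 0.869358) = 0.995507
Parallel (C and D): 1 − (1 − 0.812613)(1 − 0.837361) = 0.969524
Series ([0.995507] and [0.969524]): 0.995507 × 0.969524 = 0.9652

0.9652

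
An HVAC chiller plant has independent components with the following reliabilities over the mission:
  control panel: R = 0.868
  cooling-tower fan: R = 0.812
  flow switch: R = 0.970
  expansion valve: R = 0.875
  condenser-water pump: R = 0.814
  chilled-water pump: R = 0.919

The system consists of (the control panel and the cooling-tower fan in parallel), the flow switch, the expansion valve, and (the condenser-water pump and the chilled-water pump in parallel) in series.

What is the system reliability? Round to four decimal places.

0.8152

Parallel (control panel and cooling-tower fan): 1 − (1 − 0.868000)(1 − 0.812000) = 0.975184
Parallel (condenser-water pump and chilled-water pump): 1 − (1 − 0.814000)(1 − 0.919000) = 0.984934
Series ([0.975184], flow switch, expansion valve, and [0.984934]): 0.975184 × 0.970000 × 0.875000 × 0.984934 = 0.8152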